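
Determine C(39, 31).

61523748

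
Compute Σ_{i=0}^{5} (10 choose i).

1 + 10 + 45 + 120 + 210 + 252 = 638.

638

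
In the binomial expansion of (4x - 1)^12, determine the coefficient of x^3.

The general term is C(12,j)·(4x)^j·(-1)^(12-j); the x^3 term has j = 3.
C(12,3) = 220.
Coefficient = C(12,3) · 4^3 · (-1)^9 = 220 · 64 · (-1) = -14080.

-14080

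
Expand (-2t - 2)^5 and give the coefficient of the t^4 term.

The general term is C(5,j)·(-2t)^j·(-2)^(5-j); the t^4 term has j = 4.
C(5,4) = 5.
Coefficient = C(5,4) · (-2)^4 · (-2)^1 = 5 · 16 · (-2) = -160.

-160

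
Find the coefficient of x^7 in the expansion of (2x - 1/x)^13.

General term: C(13,j)·(2x)^j·(-1/x)^(13-j), with x-exponent 1j − 1(13−j) = 2j − 13.
Set 2j − 13 = 7: j = 10.
C(13,10) = 286; 2^10 = 1024; (-1)^3 = -1.
Coefficient = 286 · 1024 · (-1) = -292864.

-292864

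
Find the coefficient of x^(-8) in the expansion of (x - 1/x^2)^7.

-21

General term: C(7,j)·(x)^j·(-1/x^2)^(7-j), with x-exponent 1j − 2(7−j) = 3j − 14.
Set 3j − 14 = -8: j = 2.
C(7,2) = 21; 1^2 = 1; (-1)^5 = -1.
Coefficient = 21 · 1 · (-1) = -21.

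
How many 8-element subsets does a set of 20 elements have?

C(20,8) = (20·19·18·17·16·15·14·13) / 8! = 5079110400 / 40320 = 125970.

125970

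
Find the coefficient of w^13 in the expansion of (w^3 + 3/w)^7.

General term: C(7,j)·(w^3)^j·(3/w)^(7-j), with w-exponent 3j − 1(7−j) = 4j − 7.
Set 4j − 7 = 13: j = 5.
C(7,5) = 21; 1^5 = 1; 3^2 = 9.
Coefficient = 21 · 1 · 9 = 189.

189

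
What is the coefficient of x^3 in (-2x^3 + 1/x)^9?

General term: C(9,j)·(-2x^3)^j·(1/x)^(9-j), with x-exponent 3j − 1(9−j) = 4j − 9.
Set 4j − 9 = 3: j = 3.
C(9,3) = 84; (-2)^3 = -8; 1^6 = 1.
Coefficient = 84 · (-8) · 1 = -672.

-672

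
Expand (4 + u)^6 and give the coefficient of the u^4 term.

240

The general term is C(6,j)·(4)^j·(u)^(6-j); the u^4 term has j = 2.
C(6,2) = 15.
Coefficient = C(6,2) · 4^2 = 15 · 16 = 240.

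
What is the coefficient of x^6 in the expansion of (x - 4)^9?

-5376

The general term is C(9,j)·(x)^j·(-4)^(9-j); the x^6 term has j = 6.
C(9,6) = 84.
Coefficient = C(9,6) · (-4)^3 = 84 · (-64) = -5376.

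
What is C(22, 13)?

497420

C(22,13) = C(22,9) by symmetry.
C(22,9) = (22·21·20·19·18·17·16·15·14) / 9! = 180503769600 / 362880 = 497420.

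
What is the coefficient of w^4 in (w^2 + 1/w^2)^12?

792

General term: C(12,j)·(w^2)^j·(1/w^2)^(12-j), with w-exponent 2j − 2(12−j) = 4j − 24.
Set 4j − 24 = 4: j = 7.
C(12,7) = 792; 1^7 = 1; 1^5 = 1.
Coefficient = 792 · 1 · 1 = 792.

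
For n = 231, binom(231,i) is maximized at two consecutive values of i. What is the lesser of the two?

For odd n = 231, C(231,i) peaks at i = (n−1)/2 and (n+1)/2; the lesser is 115.

115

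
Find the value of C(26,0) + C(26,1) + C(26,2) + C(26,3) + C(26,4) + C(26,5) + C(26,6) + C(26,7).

971712

1 + 26 + 325 + 2600 + 14950 + 65780 + 230230 + 657800 = 971712.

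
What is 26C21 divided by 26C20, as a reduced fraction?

C(n,k+1)/C(n,k) = (n−k)/(k+1) = (26−20)/(20+1) = 6/21 = 2/7.

2/7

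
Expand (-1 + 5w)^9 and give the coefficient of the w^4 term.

-78750

The general term is C(9,j)·(-1)^j·(5w)^(9-j); the w^4 term has j = 5.
C(9,5) = 126.
Coefficient = C(9,5) · (-1)^5 · 5^4 = 126 · (-1) · 625 = -78750.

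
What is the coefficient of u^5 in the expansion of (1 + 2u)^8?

The general term is C(8,j)·(1)^j·(2u)^(8-j); the u^5 term has j = 3.
C(8,3) = 56.
Coefficient = C(8,3) · 2^5 = 56 · 32 = 1792.

1792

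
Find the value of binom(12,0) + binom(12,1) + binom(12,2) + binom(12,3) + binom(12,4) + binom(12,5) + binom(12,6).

1 + 12 + 66 + 220 + 495 + 792 + 924 = 2510.

2510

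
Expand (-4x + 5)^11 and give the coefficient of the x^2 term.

1718750000

The general term is C(11,j)·(-4x)^j·(5)^(11-j); the x^2 term has j = 2.
C(11,2) = 55.
Coefficient = C(11,2) · (-4)^2 · 5^9 = 55 · 16 · 1953125 = 1718750000.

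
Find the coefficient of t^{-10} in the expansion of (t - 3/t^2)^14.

General term: C(14,j)·(t)^j·(-3/t^2)^(14-j), with t-exponent 1j − 2(14−j) = 3j − 28.
Set 3j − 28 = -10: j = 6.
C(14,6) = 3003; 1^6 = 1; (-3)^8 = 6561.
Coefficient = 3003 · 1 · 6561 = 19702683.

19702683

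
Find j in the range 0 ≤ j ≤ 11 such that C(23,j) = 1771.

3

C(23,j) increases on 0 ≤ j ≤ 11. C(23,2) = 253 and C(23,3) = 1771, so j = 3.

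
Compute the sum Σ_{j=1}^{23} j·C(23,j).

96468992

Differentiating (1+x)^23 and setting x=1: Σ j·C(23,j) = 23·2^22 = 96468992.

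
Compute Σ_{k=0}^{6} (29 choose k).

1 + 29 + 406 + 3654 + 23751 + 118755 + 475020 = 621616.

621616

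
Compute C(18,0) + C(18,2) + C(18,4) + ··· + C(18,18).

131072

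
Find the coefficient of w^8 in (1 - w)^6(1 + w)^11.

-110

Coefficient of w^8 = Σ_{j} C(6,j)·(-1)^j·C(11,8-j)·1^(8-j) for j from 0 to 6.
= 165 + (-1980) + 6930 + (-9240) + 4950 + (-990) + 55 = -110.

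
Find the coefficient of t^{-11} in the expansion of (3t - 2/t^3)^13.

General term: C(13,j)·(3t)^j·(-2/t^3)^(13-j), with t-exponent 1j − 3(13−j) = 4j − 39.
Set 4j − 39 = -11: j = 7.
C(13,7) = 1716; 3^7 = 2187; (-2)^6 = 64.
Coefficient = 1716 · 2187 · 64 = 240185088.

240185088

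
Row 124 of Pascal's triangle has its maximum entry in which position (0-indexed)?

62

C(124,k) is maximized at k = 124/2 = 62.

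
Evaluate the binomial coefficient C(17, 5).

C(17,5) = (17·16·15·14·13) / 5! = 742560 / 120 = 6188.

6188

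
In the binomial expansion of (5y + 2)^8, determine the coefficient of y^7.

The general term is C(8,j)·(5y)^j·(2)^(8-j); the y^7 term has j = 7.
C(8,7) = 8.
Coefficient = C(8,7) · 5^7 · 2^1 = 8 · 78125 · 2 = 1250000.

1250000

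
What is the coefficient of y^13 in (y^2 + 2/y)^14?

64064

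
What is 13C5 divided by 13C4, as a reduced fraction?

C(n,k+1)/C(n,k) = (n−k)/(k+1) = (13−4)/(4+1) = 9/5.

9/5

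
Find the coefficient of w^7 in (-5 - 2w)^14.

The general term is C(14,j)·(-5)^j·(-2w)^(14-j); the w^7 term has j = 7.
C(14,7) = 3432.
Coefficient = C(14,7) · (-5)^7 · (-2)^7 = 3432 · (-78125) · (-128) = 34320000000.

34320000000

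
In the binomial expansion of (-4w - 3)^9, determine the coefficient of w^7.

The general term is C(9,j)·(-4w)^j·(-3)^(9-j); the w^7 term has j = 7.
C(9,7) = 36.
Coefficient = C(9,7) · (-4)^7 · (-3)^2 = 36 · (-16384) · 9 = -5308416.

-5308416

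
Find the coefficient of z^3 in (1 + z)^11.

165

The general term is C(11,j)·(1)^j·(z)^(11-j); the z^3 term has j = 8.
C(11,8) = 165.
Coefficient = C(11,8) = 165.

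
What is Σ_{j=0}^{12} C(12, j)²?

2704156

Σ C(12,j)² is the coefficient of x^12 in (1+x)^12(1+x)^12 = (1+x)^24, i.e. C(24,12) = 2704156.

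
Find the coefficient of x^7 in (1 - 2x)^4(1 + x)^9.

Coefficient of x^7 = Σ_{j} C(4,j)·(-2)^j·C(9,7-j)·1^(7-j) for j from 0 to 4.
= 36 + (-672) + 3024 + (-4032) + 1344 = -300.

-300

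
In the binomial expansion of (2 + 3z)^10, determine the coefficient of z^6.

The general term is C(10,j)·(2)^j·(3z)^(10-j); the z^6 term has j = 4.
C(10,4) = 210.
Coefficient = C(10,4) · 2^4 · 3^6 = 210 · 16 · 729 = 2449440.

2449440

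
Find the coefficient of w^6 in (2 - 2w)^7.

The general term is C(7,j)·(2)^j·(-2w)^(7-j); the w^6 term has j = 1.
C(7,1) = 7.
Coefficient = C(7,1) · 2^1 · (-2)^6 = 7 · 2 · 64 = 896.

896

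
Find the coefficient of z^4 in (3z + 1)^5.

405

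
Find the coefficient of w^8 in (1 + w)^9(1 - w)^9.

126

Coefficient of w^8 = Σ_{j} C(9,j)·1^j·C(9,8-j)·(-1)^(8-j) for j from 0 to 8.
= 9 + (-324) + 3024 + (-10584) + 15876 + (-10584) + 3024 + (-324) + 9 = 126.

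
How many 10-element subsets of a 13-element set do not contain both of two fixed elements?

121

All 10-subsets: C(13,10) = 286. Those containing both fixed elements: C(11,8) = 165.
286 − 165 = 121.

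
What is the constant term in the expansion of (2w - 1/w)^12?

General term: C(12,j)·(2w)^j·(-1/w)^(12-j), with w-exponent 1j − 1(12−j) = 2j − 12.
Set 2j − 12 = 0: j = 6.
C(12,6) = 924; 2^6 = 64; (-1)^6 = 1.
Coefficient = 924 · 64 · 1 = 59136.

59136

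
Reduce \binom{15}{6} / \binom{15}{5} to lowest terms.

5/3

C(n,k+1)/C(n,k) = (n−k)/(k+1) = (15−5)/(5+1) = 10/6 = 5/3.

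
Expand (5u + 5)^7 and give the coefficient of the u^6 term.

The general term is C(7,j)·(5u)^j·(5)^(7-j); the u^6 term has j = 6.
C(7,6) = 7.
Coefficient = C(7,6) · 5^6 · 5^1 = 7 · 15625 · 5 = 546875.

546875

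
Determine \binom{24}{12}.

C(24,12) = (24·23·22·21·20·19·18·17·16·15·14·13) / 12! = 1295295050649600 / 479001600 = 2704156.

2704156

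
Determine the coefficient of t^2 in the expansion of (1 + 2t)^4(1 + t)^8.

Coefficient of t^2 = Σ_{j} C(4,j)·2^j·C(8,2-j)·1^(2-j) for j from 0 to 2.
= 28 + 64 + 24 = 116.

116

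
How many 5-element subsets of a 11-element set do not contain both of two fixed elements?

All 5-subsets: C(11,5) = 462. Those containing both fixed elements: C(9,3) = 84.
462 − 84 = 378.

378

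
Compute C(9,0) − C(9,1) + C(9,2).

28

The partial alternating sum Σ_{k=0}^{2} (−1)^k C(9,k) = (−1)^2 C(8,2) = 28.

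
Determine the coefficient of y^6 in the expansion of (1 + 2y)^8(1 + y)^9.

Coefficient of y^6 = Σ_{j} C(8,j)·2^j·C(9,6-j)·1^(6-j) for j from 0 to 6.
= 84 + 2016 + 14112 + 37632 + 40320 + 16128 + 1792 = 112084.

112084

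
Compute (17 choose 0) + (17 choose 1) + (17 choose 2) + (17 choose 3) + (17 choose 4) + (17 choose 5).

9402

1 + 17 + 136 + 680 + 2380 + 6188 = 9402.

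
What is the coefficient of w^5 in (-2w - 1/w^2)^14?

745472

General term: C(14,j)·(-2w)^j·(-1/w^2)^(14-j), with w-exponent 1j − 2(14−j) = 3j − 28.
Set 3j − 28 = 5: j = 11.
C(14,11) = 364; (-2)^11 = -2048; (-1)^3 = -1.
Coefficient = 364 · (-2048) · (-1) = 745472.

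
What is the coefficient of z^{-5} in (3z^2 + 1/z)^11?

General term: C(11,j)·(3z^2)^j·(1/z)^(11-j), with z-exponent 2j − 1(11−j) = 3j − 11.
Set 3j − 11 = -5: j = 2.
C(11,2) = 55; 3^2 = 9; 1^9 = 1.
Coefficient = 55 · 9 · 1 = 495.

495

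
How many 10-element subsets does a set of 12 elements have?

C(12,10) = C(12,2) by symmetry.
C(12,2) = (12·11) / 2! = 132 / 2 = 66.

66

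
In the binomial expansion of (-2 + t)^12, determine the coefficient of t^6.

The general term is C(12,j)·(-2)^j·(t)^(12-j); the t^6 term has j = 6.
C(12,6) = 924.
Coefficient = C(12,6) · (-2)^6 = 924 · 64 = 59136.

59136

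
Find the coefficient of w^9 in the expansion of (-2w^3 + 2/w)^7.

General term: C(7,j)·(-2w^3)^j·(2/w)^(7-j), with w-exponent 3j − 1(7−j) = 4j − 7.
Set 4j − 7 = 9: j = 4.
C(7,4) = 35; (-2)^4 = 16; 2^3 = 8.
Coefficient = 35 · 16 · 8 = 4480.

4480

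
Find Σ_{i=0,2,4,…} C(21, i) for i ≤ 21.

1048576

Even-i terms of row 21 sum to 2^20 = 1048576.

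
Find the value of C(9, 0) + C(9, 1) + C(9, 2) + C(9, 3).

130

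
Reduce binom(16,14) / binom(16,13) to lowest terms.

C(n,k+1)/C(n,k) = (n−k)/(k+1) = (16−13)/(13+1) = 3/14.

3/14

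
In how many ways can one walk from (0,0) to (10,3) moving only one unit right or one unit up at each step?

Each path is a sequence of 13 steps with 10 rights: C(13,10) = 286.

286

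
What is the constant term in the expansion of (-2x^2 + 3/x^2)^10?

General term: C(10,j)·(-2x^2)^j·(3/x^2)^(10-j), with x-exponent 2j − 2(10−j) = 4j − 20.
Set 4j − 20 = 0: j = 5.
C(10,5) = 252; (-2)^5 = -32; 3^5 = 243.
Coefficient = 252 · (-32) · 243 = -1959552.

-1959552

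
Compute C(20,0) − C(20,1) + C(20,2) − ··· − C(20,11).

-75582

The partial alternating sum Σ_{k=0}^{11} (−1)^k C(20,k) = (−1)^11 C(19,11) = -75582.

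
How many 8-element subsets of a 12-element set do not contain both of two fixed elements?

All 8-subsets: C(12,8) = 495. Those containing both fixed elements: C(10,6) = 210.
495 − 210 = 285.

285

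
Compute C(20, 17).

C(20,17) = C(20,3) by symmetry.
C(20,3) = (20·19·18) / 3! = 6840 / 6 = 1140.

1140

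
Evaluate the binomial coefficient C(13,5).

1287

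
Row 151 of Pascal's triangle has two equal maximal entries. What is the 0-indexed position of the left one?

75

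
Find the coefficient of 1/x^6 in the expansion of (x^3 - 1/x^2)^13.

General term: C(13,j)·(x^3)^j·(-1/x^2)^(13-j), with x-exponent 3j − 2(13−j) = 5j − 26.
Set 5j − 26 = -6: j = 4.
C(13,4) = 715; 1^4 = 1; (-1)^9 = -1.
Coefficient = 715 · 1 · (-1) = -715.

-715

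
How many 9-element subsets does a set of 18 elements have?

C(18,9) = (18·17·16·15·14·13·12·11·10) / 9! = 17643225600 / 362880 = 48620.

48620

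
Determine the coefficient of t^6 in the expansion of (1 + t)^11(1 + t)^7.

18564

(1 + t)^11(1 + t)^7 = (1 + t)^18, so the coefficient of t^6 is C(18,6)·1^6 = 18564·1 = 18564.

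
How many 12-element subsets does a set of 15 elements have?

455

C(15,12) = C(15,3) by symmetry.
C(15,3) = (15·14·13) / 3! = 2730 / 6 = 455.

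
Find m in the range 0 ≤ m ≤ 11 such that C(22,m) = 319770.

C(22,m) increases on 0 ≤ m ≤ 11. C(22,7) = 170544 and C(22,8) = 319770, so m = 8.

8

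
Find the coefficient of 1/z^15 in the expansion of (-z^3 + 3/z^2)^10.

-196830

General term: C(10,j)·(-z^3)^j·(3/z^2)^(10-j), with z-exponent 3j − 2(10−j) = 5j − 20.
Set 5j − 20 = -15: j = 1.
C(10,1) = 10; (-1)^1 = -1; 3^9 = 19683.
Coefficient = 10 · (-1) · 19683 = -196830.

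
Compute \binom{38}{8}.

48903492

C(38,8) = (38·37·36·35·34·33·32·31) / 8! = 1971788797440 / 40320 = 48903492.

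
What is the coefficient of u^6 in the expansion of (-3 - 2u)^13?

-240185088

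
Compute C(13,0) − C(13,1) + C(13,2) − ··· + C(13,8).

495

The partial alternating sum Σ_{k=0}^{8} (−1)^k C(13,k) = (−1)^8 C(12,8) = 495.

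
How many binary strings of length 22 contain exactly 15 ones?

170544

Choose the 15 positions: C(22,15) = 170544.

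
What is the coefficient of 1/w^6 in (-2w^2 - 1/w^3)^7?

-280

General term: C(7,j)·(-2w^2)^j·(-1/w^3)^(7-j), with w-exponent 2j − 3(7−j) = 5j − 21.
Set 5j − 21 = -6: j = 3.
C(7,3) = 35; (-2)^3 = -8; (-1)^4 = 1.
Coefficient = 35 · (-8) · 1 = -280.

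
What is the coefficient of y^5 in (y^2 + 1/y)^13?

General term: C(13,j)·(y^2)^j·(1/y)^(13-j), with y-exponent 2j − 1(13−j) = 3j − 13.
Set 3j − 13 = 5: j = 6.
C(13,6) = 1716; 1^6 = 1; 1^7 = 1.
Coefficient = 1716 · 1 · 1 = 1716.

1716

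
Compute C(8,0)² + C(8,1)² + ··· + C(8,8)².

12870

By Vandermonde's identity, Σ C(8,i)² = C(16,8) = 12870.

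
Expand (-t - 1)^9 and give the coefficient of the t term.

The general term is C(9,j)·(-t)^j·(-1)^(9-j); the t^1 term has j = 1.
C(9,1) = 9.
Coefficient = C(9,1) · (-1)^1 = 9 · (-1) = -9.

-9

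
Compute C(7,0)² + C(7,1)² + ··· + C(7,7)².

3432

Σ C(7,i)² is the coefficient of x^7 in (1+x)^7(1+x)^7 = (1+x)^14, i.e. C(14,7) = 3432.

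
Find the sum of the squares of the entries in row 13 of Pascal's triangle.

By Vandermonde's identity, Σ C(13,k)² = C(26,13) = 10400600.

10400600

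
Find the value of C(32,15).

565722720

C(32,15) = (32·31·30·29·28·27·26·25·24·23·22·21·20·19·18) / 15! = 739781100339240960000 / 1307674368000 = 565722720.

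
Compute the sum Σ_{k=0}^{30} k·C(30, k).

Differentiating (1+x)^30 and setting x=1: Σ k·C(30,k) = 30·2^29 = 16106127360.

16106127360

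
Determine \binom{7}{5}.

C(7,5) = C(7,2) by symmetry.
C(7,2) = (7·6) / 2! = 42 / 2 = 21.

21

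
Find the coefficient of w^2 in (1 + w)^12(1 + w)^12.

276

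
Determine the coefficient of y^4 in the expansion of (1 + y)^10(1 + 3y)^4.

5241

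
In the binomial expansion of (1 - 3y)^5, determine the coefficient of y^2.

90

The general term is C(5,j)·(1)^j·(-3y)^(5-j); the y^2 term has j = 3.
C(5,3) = 10.
Coefficient = C(5,3) · (-3)^2 = 10 · 9 = 90.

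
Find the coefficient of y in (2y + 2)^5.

The general term is C(5,j)·(2y)^j·(2)^(5-j); the y^1 term has j = 1.
C(5,1) = 5.
Coefficient = C(5,1) · 2^1 · 2^4 = 5 · 2 · 16 = 160.

160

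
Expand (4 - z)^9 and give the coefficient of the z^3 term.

-344064

The general term is C(9,j)·(4)^j·(-z)^(9-j); the z^3 term has j = 6.
C(9,6) = 84.
Coefficient = C(9,6) · 4^6 · (-1)^3 = 84 · 4096 · (-1) = -344064.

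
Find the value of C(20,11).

167960

C(20,11) = C(20,9) by symmetry.
C(20,9) = (20·19·18·17·16·15·14·13·12) / 9! = 60949324800 / 362880 = 167960.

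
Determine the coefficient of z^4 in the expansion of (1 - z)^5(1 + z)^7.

5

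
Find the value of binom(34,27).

5379616

C(34,27) = C(34,7) by symmetry.
C(34,7) = (34·33·32·31·30·29·28) / 7! = 27113264640 / 5040 = 5379616.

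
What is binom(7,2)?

21

C(7,2) = (7·6) / 2! = 42 / 2 = 21.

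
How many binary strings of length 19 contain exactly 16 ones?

969

Choose the 16 positions: C(19,16) = 969.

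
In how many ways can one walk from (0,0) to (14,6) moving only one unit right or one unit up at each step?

Each path is a sequence of 20 steps with 14 rights: C(20,14) = 38760.

38760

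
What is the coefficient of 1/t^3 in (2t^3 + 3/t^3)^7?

General term: C(7,j)·(2t^3)^j·(3/t^3)^(7-j), with t-exponent 3j − 3(7−j) = 6j − 21.
Set 6j − 21 = -3: j = 3.
C(7,3) = 35; 2^3 = 8; 3^4 = 81.
Coefficient = 35 · 8 · 81 = 22680.

22680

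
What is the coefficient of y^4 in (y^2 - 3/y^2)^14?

General term: C(14,j)·(y^2)^j·(-3/y^2)^(14-j), with y-exponent 2j − 2(14−j) = 4j − 28.
Set 4j − 28 = 4: j = 8.
C(14,8) = 3003; 1^8 = 1; (-3)^6 = 729.
Coefficient = 3003 · 1 · 729 = 2189187.

2189187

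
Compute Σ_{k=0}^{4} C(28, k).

24158

1 + 28 + 378 + 3276 + 20475 = 24158.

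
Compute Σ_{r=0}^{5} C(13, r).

1 + 13 + 78 + 286 + 715 + 1287 = 2380.

2380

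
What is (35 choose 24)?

417225900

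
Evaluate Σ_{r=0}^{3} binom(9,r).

130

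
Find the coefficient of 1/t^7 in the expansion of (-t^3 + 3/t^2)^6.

-1458

General term: C(6,j)·(-t^3)^j·(3/t^2)^(6-j), with t-exponent 3j − 2(6−j) = 5j − 12.
Set 5j − 12 = -7: j = 1.
C(6,1) = 6; (-1)^1 = -1; 3^5 = 243.
Coefficient = 6 · (-1) · 243 = -1458.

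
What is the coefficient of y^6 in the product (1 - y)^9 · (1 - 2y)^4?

Coefficient of y^6 = Σ_{j} C(9,j)·(-1)^j·C(4,6-j)·(-2)^(6-j) for j from 2 to 6.
= 576 + 2688 + 3024 + 1008 + 84 = 7380.

7380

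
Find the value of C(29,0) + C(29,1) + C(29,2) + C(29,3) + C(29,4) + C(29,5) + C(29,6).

1 + 29 + 406 + 3654 + 23751 + 118755 + 475020 = 621616.

621616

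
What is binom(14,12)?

C(14,12) = C(14,2) by symmetry.
C(14,2) = (14·13) / 2! = 182 / 2 = 91.

91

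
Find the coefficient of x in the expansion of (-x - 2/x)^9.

General term: C(9,j)·(-x)^j·(-2/x)^(9-j), with x-exponent 1j − 1(9−j) = 2j − 9.
Set 2j − 9 = 1: j = 5.
C(9,5) = 126; (-1)^5 = -1; (-2)^4 = 16.
Coefficient = 126 · (-1) · 16 = -2016.

-2016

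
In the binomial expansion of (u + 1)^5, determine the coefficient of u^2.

The general term is C(5,j)·(u)^j·(1)^(5-j); the u^2 term has j = 2.
C(5,2) = 10.
Coefficient = C(5,2) = 10.

10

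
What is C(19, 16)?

C(19,16) = C(19,3) by symmetry.
C(19,3) = (19·18·17) / 3! = 5814 / 6 = 969.

969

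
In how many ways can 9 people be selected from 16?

11440

This is C(16,9) = 11440.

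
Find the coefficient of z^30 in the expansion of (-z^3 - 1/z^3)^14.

General term: C(14,j)·(-z^3)^j·(-1/z^3)^(14-j), with z-exponent 3j − 3(14−j) = 6j − 42.
Set 6j − 42 = 30: j = 12.
C(14,12) = 91; (-1)^12 = 1; (-1)^2 = 1.
Coefficient = 91 · 1 · 1 = 91.

91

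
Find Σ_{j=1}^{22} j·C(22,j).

46137344

Differentiating (1+x)^22 and setting x=1: Σ j·C(22,j) = 22·2^21 = 46137344.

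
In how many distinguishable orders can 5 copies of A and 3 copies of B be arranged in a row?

Choose positions for the A's: C(8,5) = 56.

56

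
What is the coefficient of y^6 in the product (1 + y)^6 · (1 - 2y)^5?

-51

Coefficient of y^6 = Σ_{j} C(6,j)·1^j·C(5,6-j)·(-2)^(6-j) for j from 1 to 6.
= (-192) + 1200 + (-1600) + 600 + (-60) + 1 = -51.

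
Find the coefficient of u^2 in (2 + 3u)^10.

103680

The general term is C(10,j)·(2)^j·(3u)^(10-j); the u^2 term has j = 8.
C(10,8) = 45.
Coefficient = C(10,8) · 2^8 · 3^2 = 45 · 256 · 9 = 103680.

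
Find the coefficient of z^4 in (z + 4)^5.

20

The general term is C(5,j)·(z)^j·(4)^(5-j); the z^4 term has j = 4.
C(5,4) = 5.
Coefficient = C(5,4) · 4^1 = 5 · 4 = 20.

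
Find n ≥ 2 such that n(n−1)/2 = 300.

n(n−1)/2 = 300 ⇒ n(n−1) = 600. Since 25·24 = 600, n = 25.

25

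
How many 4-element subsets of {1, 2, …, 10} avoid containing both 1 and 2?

All 4-subsets: C(10,4) = 210. Those containing both fixed elements: C(8,2) = 28.
210 − 28 = 182.

182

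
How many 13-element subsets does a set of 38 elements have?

5414950296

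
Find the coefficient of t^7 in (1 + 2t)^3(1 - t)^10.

-204

Coefficient of t^7 = Σ_{j} C(3,j)·2^j·C(10,7-j)·(-1)^(7-j) for j from 0 to 3.
= (-120) + 1260 + (-3024) + 1680 = -204.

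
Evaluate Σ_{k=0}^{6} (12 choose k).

2510

1 + 12 + 66 + 220 + 495 + 792 + 924 = 2510.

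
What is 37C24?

3562467300

C(37,24) = C(37,13) by symmetry.
C(37,13) = (37·36·35·34·33·32·31·30·29·28·27·26·25) / 13! = 22183557976419840000 / 6227020800 = 3562467300.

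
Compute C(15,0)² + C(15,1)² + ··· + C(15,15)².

155117520

Σ C(15,k)² is the coefficient of x^15 in (1+x)^15(1+x)^15 = (1+x)^30, i.e. C(30,15) = 155117520.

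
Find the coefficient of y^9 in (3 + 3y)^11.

9743085

The general term is C(11,j)·(3)^j·(3y)^(11-j); the y^9 term has j = 2.
C(11,2) = 55.
Coefficient = C(11,2) · 3^2 · 3^9 = 55 · 9 · 19683 = 9743085.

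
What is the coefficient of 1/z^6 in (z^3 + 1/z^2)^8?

28

General term: C(8,j)·(z^3)^j·(1/z^2)^(8-j), with z-exponent 3j − 2(8−j) = 5j − 16.
Set 5j − 16 = -6: j = 2.
C(8,2) = 28; 1^2 = 1; 1^6 = 1.
Coefficient = 28 · 1 · 1 = 28.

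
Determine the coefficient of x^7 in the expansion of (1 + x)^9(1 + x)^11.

77520

(1 + x)^9(1 + x)^11 = (1 + x)^20, so the coefficient of x^7 is C(20,7)·1^7 = 77520·1 = 77520.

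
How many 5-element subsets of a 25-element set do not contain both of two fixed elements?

All 5-subsets: C(25,5) = 53130. Those containing both fixed elements: C(23,3) = 1771.
53130 − 1771 = 51359.

51359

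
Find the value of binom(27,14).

20058300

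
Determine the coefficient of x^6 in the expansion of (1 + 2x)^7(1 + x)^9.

62608

Coefficient of x^6 = Σ_{j} C(7,j)·2^j·C(9,6-j)·1^(6-j) for j from 0 to 6.
= 84 + 1764 + 10584 + 23520 + 20160 + 6048 + 448 = 62608.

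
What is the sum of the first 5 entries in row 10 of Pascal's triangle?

1 + 10 + 45 + 120 + 210 = 386.

386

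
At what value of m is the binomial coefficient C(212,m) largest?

C(212,m) is maximized at m = 212/2 = 106.

106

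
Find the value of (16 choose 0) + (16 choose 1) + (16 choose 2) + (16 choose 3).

1 + 16 + 120 + 560 = 697.

697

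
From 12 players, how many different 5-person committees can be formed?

792

This is C(12,5) = 792.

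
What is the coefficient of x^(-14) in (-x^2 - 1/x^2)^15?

-1365

General term: C(15,j)·(-x^2)^j·(-1/x^2)^(15-j), with x-exponent 2j − 2(15−j) = 4j − 30.
Set 4j − 30 = -14: j = 4.
C(15,4) = 1365; (-1)^4 = 1; (-1)^11 = -1.
Coefficient = 1365 · 1 · (-1) = -1365.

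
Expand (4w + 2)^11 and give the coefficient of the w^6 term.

The general term is C(11,j)·(4w)^j·(2)^(11-j); the w^6 term has j = 6.
C(11,6) = 462.
Coefficient = C(11,6) · 4^6 · 2^5 = 462 · 4096 · 32 = 60555264.

60555264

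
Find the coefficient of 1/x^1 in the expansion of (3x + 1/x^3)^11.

General term: C(11,j)·(3x)^j·(1/x^3)^(11-j), with x-exponent 1j − 3(11−j) = 4j − 33.
Set 4j − 33 = -1: j = 8.
C(11,8) = 165; 3^8 = 6561; 1^3 = 1.
Coefficient = 165 · 6561 · 1 = 1082565.

1082565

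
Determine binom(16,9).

C(16,9) = C(16,7) by symmetry.
C(16,7) = (16·15·14·13·12·11·10) / 7! = 57657600 / 5040 = 11440.

11440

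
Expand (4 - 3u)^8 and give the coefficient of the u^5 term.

The general term is C(8,j)·(4)^j·(-3u)^(8-j); the u^5 term has j = 3.
C(8,3) = 56.
Coefficient = C(8,3) · 4^3 · (-3)^5 = 56 · 64 · (-243) = -870912.

-870912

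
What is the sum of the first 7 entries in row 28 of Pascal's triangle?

1 + 28 + 378 + 3276 + 20475 + 98280 + 376740 = 499178.

499178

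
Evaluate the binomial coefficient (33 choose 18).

1037158320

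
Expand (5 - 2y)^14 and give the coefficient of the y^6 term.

75075000000

The general term is C(14,j)·(5)^j·(-2y)^(14-j); the y^6 term has j = 8.
C(14,8) = 3003.
Coefficient = C(14,8) · 5^8 · (-2)^6 = 3003 · 390625 · 64 = 75075000000.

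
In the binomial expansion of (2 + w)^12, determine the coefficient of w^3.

The general term is C(12,j)·(2)^j·(w)^(12-j); the w^3 term has j = 9.
C(12,9) = 220.
Coefficient = C(12,9) · 2^9 = 220 · 512 = 112640.

112640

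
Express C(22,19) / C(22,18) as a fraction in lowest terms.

4/19

C(n,k+1)/C(n,k) = (n−k)/(k+1) = (22−18)/(18+1) = 4/19.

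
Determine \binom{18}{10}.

C(18,10) = C(18,8) by symmetry.
C(18,8) = (18·17·16·15·14·13·12·11) / 8! = 1764322560 / 40320 = 43758.

43758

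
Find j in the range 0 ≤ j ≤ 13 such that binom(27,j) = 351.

C(27,j) increases on 0 ≤ j ≤ 13. C(27,1) = 27 and C(27,2) = 351, so j = 2.

2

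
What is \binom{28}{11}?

C(28,11) = (28·27·26·25·24·23·22·21·20·19·18) / 11! = 857180548224000 / 39916800 = 21474180.

21474180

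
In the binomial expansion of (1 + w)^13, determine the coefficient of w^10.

286

The general term is C(13,j)·(1)^j·(w)^(13-j); the w^10 term has j = 3.
C(13,3) = 286.
Coefficient = C(13,3) = 286.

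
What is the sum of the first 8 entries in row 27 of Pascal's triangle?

1 + 27 + 351 + 2925 + 17550 + 80730 + 296010 + 888030 = 1285624.

1285624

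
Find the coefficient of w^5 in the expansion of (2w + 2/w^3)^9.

General term: C(9,j)·(2w)^j·(2/w^3)^(9-j), with w-exponent 1j − 3(9−j) = 4j − 27.
Set 4j − 27 = 5: j = 8.
C(9,8) = 9; 2^8 = 256; 2^1 = 2.
Coefficient = 9 · 256 · 2 = 4608.

4608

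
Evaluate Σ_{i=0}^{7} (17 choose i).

1 + 17 + 136 + 680 + 2380 + 6188 + 12376 + 19448 = 41226.

41226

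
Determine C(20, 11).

167960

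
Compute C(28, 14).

C(28,14) = (28·27·26·25·24·23·22·21·20·19·18·17·16·15) / 14! = 3497296636753920000 / 87178291200 = 40116600.

40116600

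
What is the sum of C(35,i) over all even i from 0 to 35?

17179869184

Even-i terms of row 35 sum to 2^34 = 17179869184.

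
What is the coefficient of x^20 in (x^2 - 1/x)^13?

General term: C(13,j)·(x^2)^j·(-1/x)^(13-j), with x-exponent 2j − 1(13−j) = 3j − 13.
Set 3j − 13 = 20: j = 11.
C(13,11) = 78; 1^11 = 1; (-1)^2 = 1.
Coefficient = 78 · 1 · 1 = 78.

78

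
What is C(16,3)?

C(16,3) = (16·15·14) / 3! = 3360 / 6 = 560.

560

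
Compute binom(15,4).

C(15,4) = (15·14·13·12) / 4! = 32760 / 24 = 1365.

1365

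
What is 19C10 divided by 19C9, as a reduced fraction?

1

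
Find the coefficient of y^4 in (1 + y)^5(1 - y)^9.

Coefficient of y^4 = Σ_{j} C(5,j)·1^j·C(9,4-j)·(-1)^(4-j) for j from 0 to 4.
= 126 + (-420) + 360 + (-90) + 5 = -19.

-19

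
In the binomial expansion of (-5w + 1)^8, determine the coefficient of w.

The general term is C(8,j)·(-5w)^j·(1)^(8-j); the w^1 term has j = 1.
C(8,1) = 8.
Coefficient = C(8,1) · (-5)^1 = 8 · (-5) = -40.

-40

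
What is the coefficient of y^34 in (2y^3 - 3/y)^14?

General term: C(14,j)·(2y^3)^j·(-3/y)^(14-j), with y-exponent 3j − 1(14−j) = 4j − 14.
Set 4j − 14 = 34: j = 12.
C(14,12) = 91; 2^12 = 4096; (-3)^2 = 9.
Coefficient = 91 · 4096 · 9 = 3354624.

3354624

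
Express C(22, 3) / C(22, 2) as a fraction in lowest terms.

20/3

C(n,k+1)/C(n,k) = (n−k)/(k+1) = (22−2)/(2+1) = 20/3.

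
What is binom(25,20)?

53130

C(25,20) = C(25,5) by symmetry.
C(25,5) = (25·24·23·22·21) / 5! = 6375600 / 120 = 53130.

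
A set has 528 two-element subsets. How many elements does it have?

33

n(n−1)/2 = 528 ⇒ n(n−1) = 1056. Since 33·32 = 1056, n = 33.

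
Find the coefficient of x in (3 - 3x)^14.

The general term is C(14,j)·(3)^j·(-3x)^(14-j); the x^1 term has j = 13.
C(14,13) = 14.
Coefficient = C(14,13) · 3^13 · (-3)^1 = 14 · 1594323 · (-3) = -66961566.

-66961566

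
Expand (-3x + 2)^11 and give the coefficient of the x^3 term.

The general term is C(11,j)·(-3x)^j·(2)^(11-j); the x^3 term has j = 3.
C(11,3) = 165.
Coefficient = C(11,3) · (-3)^3 · 2^8 = 165 · (-27) · 256 = -1140480.

-1140480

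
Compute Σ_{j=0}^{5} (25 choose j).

68406

1 + 25 + 300 + 2300 + 12650 + 53130 = 68406.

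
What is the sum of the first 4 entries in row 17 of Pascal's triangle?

834

1 + 17 + 136 + 680 = 834.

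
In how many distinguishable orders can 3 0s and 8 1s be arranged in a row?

Choose positions for the 0s: C(11,3) = 165.

165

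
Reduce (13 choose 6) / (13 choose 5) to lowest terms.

4/3

C(n,k+1)/C(n,k) = (n−k)/(k+1) = (13−5)/(5+1) = 8/6 = 4/3.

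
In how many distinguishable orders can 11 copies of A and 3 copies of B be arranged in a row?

Choose positions for the A's: C(14,11) = 364.

364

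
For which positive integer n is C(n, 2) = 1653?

58

n(n−1)/2 = 1653 ⇒ n(n−1) = 3306. Since 58·57 = 3306, n = 58.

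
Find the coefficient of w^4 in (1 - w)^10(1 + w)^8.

20

Coefficient of w^4 = Σ_{j} C(10,j)·(-1)^j·C(8,4-j)·1^(4-j) for j from 0 to 4.
= 70 + (-560) + 1260 + (-960) + 210 = 20.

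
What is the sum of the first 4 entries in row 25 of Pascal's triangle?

1 + 25 + 300 + 2300 = 2626.

2626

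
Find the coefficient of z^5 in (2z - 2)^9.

64512

The general term is C(9,j)·(2z)^j·(-2)^(9-j); the z^5 term has j = 5.
C(9,5) = 126.
Coefficient = C(9,5) · 2^5 · (-2)^4 = 126 · 32 · 16 = 64512.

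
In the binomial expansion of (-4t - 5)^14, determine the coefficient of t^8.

3075072000000

The general term is C(14,j)·(-4t)^j·(-5)^(14-j); the t^8 term has j = 8.
C(14,8) = 3003.
Coefficient = C(14,8) · (-4)^8 · (-5)^6 = 3003 · 65536 · 15625 = 3075072000000.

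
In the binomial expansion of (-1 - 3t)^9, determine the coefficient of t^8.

-59049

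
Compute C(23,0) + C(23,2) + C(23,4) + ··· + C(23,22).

4194304

Even-r terms of row 23 sum to 2^22 = 4194304.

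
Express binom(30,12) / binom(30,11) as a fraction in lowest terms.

C(n,k+1)/C(n,k) = (n−k)/(k+1) = (30−11)/(11+1) = 19/12.

19/12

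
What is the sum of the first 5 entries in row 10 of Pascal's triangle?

386

1 + 10 + 45 + 120 + 210 = 386.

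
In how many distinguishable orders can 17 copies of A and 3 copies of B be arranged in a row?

Choose positions for the A's: C(20,17) = 1140.

1140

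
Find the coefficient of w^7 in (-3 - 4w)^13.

-20495794176

The general term is C(13,j)·(-3)^j·(-4w)^(13-j); the w^7 term has j = 6.
C(13,6) = 1716.
Coefficient = C(13,6) · (-3)^6 · (-4)^7 = 1716 · 729 · (-16384) = -20495794176.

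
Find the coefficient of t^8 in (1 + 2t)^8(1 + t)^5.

47264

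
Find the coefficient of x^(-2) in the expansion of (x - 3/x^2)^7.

-945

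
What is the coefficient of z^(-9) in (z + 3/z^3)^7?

2835

General term: C(7,j)·(z)^j·(3/z^3)^(7-j), with z-exponent 1j − 3(7−j) = 4j − 21.
Set 4j − 21 = -9: j = 3.
C(7,3) = 35; 1^3 = 1; 3^4 = 81.
Coefficient = 35 · 1 · 81 = 2835.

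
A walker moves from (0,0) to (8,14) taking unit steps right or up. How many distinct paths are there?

Each path is a sequence of 22 steps with 8 rights: C(22,8) = 319770.

319770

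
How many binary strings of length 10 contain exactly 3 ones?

Choose the 3 positions: C(10,3) = 120.

120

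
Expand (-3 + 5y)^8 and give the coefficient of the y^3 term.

-1701000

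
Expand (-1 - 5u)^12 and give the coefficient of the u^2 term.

The general term is C(12,j)·(-1)^j·(-5u)^(12-j); the u^2 term has j = 10.
C(12,10) = 66.
Coefficient = C(12,10) · (-5)^2 = 66 · 25 = 1650.

1650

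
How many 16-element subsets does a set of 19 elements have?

969

C(19,16) = C(19,3) by symmetry.
C(19,3) = (19·18·17) / 3! = 5814 / 6 = 969.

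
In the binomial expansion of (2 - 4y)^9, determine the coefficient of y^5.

The general term is C(9,j)·(2)^j·(-4y)^(9-j); the y^5 term has j = 4.
C(9,4) = 126.
Coefficient = C(9,4) · 2^4 · (-4)^5 = 126 · 16 · (-1024) = -2064384.

-2064384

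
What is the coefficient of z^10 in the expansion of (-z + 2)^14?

16016

The general term is C(14,j)·(-z)^j·(2)^(14-j); the z^10 term has j = 10.
C(14,10) = 1001.
Coefficient = C(14,10) · 2^4 = 1001 · 16 = 16016.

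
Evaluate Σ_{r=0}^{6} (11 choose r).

1 + 11 + 55 + 165 + 330 + 462 + 462 = 1486.

1486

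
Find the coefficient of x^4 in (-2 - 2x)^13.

-5857280

The general term is C(13,j)·(-2)^j·(-2x)^(13-j); the x^4 term has j = 9.
C(13,9) = 715.
Coefficient = C(13,9) · (-2)^9 · (-2)^4 = 715 · (-512) · 16 = -5857280.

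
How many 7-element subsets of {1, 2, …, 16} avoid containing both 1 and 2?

All 7-subsets: C(16,7) = 11440. Those containing both fixed elements: C(14,5) = 2002.
11440 − 2002 = 9438.

9438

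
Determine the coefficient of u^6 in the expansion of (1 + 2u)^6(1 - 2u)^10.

Coefficient of u^6 = Σ_{j} C(6,j)·2^j·C(10,6-j)·(-2)^(6-j) for j from 0 to 6.
= 13440 + (-96768) + 201600 + (-153600) + 43200 + (-3840) + 64 = 4096.

4096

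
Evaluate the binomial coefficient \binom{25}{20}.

C(25,20) = C(25,5) by symmetry.
C(25,5) = (25·24·23·22·21) / 5! = 6375600 / 120 = 53130.

53130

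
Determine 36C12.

1251677700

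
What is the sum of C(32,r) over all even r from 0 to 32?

Even-r terms of row 32 sum to 2^31 = 2147483648.

2147483648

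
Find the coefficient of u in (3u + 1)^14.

The general term is C(14,j)·(3u)^j·(1)^(14-j); the u^1 term has j = 1.
C(14,1) = 14.
Coefficient = C(14,1) · 3^1 = 14 · 3 = 42.

42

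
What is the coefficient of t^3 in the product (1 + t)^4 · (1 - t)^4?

0

Coefficient of t^3 = Σ_{j} C(4,j)·1^j·C(4,3-j)·(-1)^(3-j) for j from 0 to 3.
= (-4) + 24 + (-24) + 4 = 0.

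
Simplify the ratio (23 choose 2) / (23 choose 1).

11

C(n,k+1)/C(n,k) = (n−k)/(k+1) = (23−1)/(1+1) = 22/2 = 11.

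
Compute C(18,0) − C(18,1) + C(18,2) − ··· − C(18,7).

-19448

The partial alternating sum Σ_{k=0}^{7} (−1)^k C(18,k) = (−1)^7 C(17,7) = -19448.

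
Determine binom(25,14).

C(25,14) = C(25,11) by symmetry.
C(25,11) = (25·24·23·22·21·20·19·18·17·16·15) / 11! = 177925144320000 / 39916800 = 4457400.

4457400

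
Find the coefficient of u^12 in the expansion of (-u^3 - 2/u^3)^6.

12

General term: C(6,j)·(-u^3)^j·(-2/u^3)^(6-j), with u-exponent 3j − 3(6−j) = 6j − 18.
Set 6j − 18 = 12: j = 5.
C(6,5) = 6; (-1)^5 = -1; (-2)^1 = -2.
Coefficient = 6 · (-1) · (-2) = 12.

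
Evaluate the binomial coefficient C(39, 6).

3262623

C(39,6) = (39·38·37·36·35·34) / 6! = 2349088560 / 720 = 3262623.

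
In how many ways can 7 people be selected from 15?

This is C(15,7) = 6435.

6435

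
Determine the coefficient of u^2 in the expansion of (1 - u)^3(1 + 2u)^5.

Coefficient of u^2 = Σ_{j} C(3,j)·(-1)^j·C(5,2-j)·2^(2-j) for j from 0 to 2.
= 40 + (-30) + 3 = 13.

13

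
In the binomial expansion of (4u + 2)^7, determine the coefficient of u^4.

71680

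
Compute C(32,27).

C(32,27) = C(32,5) by symmetry.
C(32,5) = (32·31·30·29·28) / 5! = 24165120 / 120 = 201376.

201376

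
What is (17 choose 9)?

24310

C(17,9) = C(17,8) by symmetry.
C(17,8) = (17·16·15·14·13·12·11·10) / 8! = 980179200 / 40320 = 24310.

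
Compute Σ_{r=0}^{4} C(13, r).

1093

1 + 13 + 78 + 286 + 715 = 1093.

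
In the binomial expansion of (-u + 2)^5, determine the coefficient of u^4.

10

The general term is C(5,j)·(-u)^j·(2)^(5-j); the u^4 term has j = 4.
C(5,4) = 5.
Coefficient = C(5,4) · 2^1 = 5 · 2 = 10.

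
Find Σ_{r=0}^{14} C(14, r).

16384

The entries of row 14 sum to 2^14 = 16384.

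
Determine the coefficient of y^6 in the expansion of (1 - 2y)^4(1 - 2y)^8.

59136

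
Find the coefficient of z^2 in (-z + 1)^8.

The general term is C(8,j)·(-z)^j·(1)^(8-j); the z^2 term has j = 2.
C(8,2) = 28.
Coefficient = C(8,2) = 28.

28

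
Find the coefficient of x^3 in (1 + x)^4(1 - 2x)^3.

Coefficient of x^3 = Σ_{j} C(4,j)·1^j·C(3,3-j)·(-2)^(3-j) for j from 0 to 3.
= (-8) + 48 + (-36) + 4 = 8.

8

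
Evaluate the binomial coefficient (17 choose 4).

2380

C(17,4) = (17·16·15·14) / 4! = 57120 / 24 = 2380.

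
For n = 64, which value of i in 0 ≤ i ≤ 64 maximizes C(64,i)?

C(64,i) is maximized at i = 64/2 = 32.

32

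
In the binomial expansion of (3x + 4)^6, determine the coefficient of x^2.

34560

The general term is C(6,j)·(3x)^j·(4)^(6-j); the x^2 term has j = 2.
C(6,2) = 15.
Coefficient = C(6,2) · 3^2 · 4^4 = 15 · 9 · 256 = 34560.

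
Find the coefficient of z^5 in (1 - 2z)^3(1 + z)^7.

63

Coefficient of z^5 = Σ_{j} C(3,j)·(-2)^j·C(7,5-j)·1^(5-j) for j from 0 to 3.
= 21 + (-210) + 420 + (-168) = 63.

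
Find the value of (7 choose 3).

35

C(7,3) = (7·6·5) / 3! = 210 / 6 = 35.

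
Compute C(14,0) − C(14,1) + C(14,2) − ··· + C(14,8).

The partial alternating sum Σ_{k=0}^{8} (−1)^k C(14,k) = (−1)^8 C(13,8) = 1287.

1287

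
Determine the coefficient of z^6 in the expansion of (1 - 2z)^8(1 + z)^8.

700

Coefficient of z^6 = Σ_{j} C(8,j)·(-2)^j·C(8,6-j)·1^(6-j) for j from 0 to 6.
= 28 + (-896) + 7840 + (-25088) + 31360 + (-14336) + 1792 = 700.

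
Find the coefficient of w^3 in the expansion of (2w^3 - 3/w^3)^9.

326592

General term: C(9,j)·(2w^3)^j·(-3/w^3)^(9-j), with w-exponent 3j − 3(9−j) = 6j − 27.
Set 6j − 27 = 3: j = 5.
C(9,5) = 126; 2^5 = 32; (-3)^4 = 81.
Coefficient = 126 · 32 · 81 = 326592.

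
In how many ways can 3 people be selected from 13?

286

This is C(13,3) = 286.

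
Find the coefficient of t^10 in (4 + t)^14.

256256

The general term is C(14,j)·(4)^j·(t)^(14-j); the t^10 term has j = 4.
C(14,4) = 1001.
Coefficient = C(14,4) · 4^4 = 1001 · 256 = 256256.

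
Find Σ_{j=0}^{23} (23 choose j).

8388608

Setting x = 1 in (1+x)^23 gives Σ C(23,j) = 2^23 = 8388608.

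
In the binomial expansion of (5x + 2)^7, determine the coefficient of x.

The general term is C(7,j)·(5x)^j·(2)^(7-j); the x^1 term has j = 1.
C(7,1) = 7.
Coefficient = C(7,1) · 5^1 · 2^6 = 7 · 5 · 64 = 2240.

2240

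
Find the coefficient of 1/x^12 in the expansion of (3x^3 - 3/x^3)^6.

-4374

General term: C(6,j)·(3x^3)^j·(-3/x^3)^(6-j), with x-exponent 3j − 3(6−j) = 6j − 18.
Set 6j − 18 = -12: j = 1.
C(6,1) = 6; 3^1 = 3; (-3)^5 = -243.
Coefficient = 6 · 3 · (-243) = -4374.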